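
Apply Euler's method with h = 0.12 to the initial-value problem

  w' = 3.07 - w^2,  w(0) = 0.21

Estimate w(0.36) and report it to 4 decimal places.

Euler: w_{n+1} = w_n + h·f(s_n, w_n).
s=0.000000, w=0.210000: f=3.025900 → w ← 0.210000 + 0.12·3.025900 = 0.573108
s=0.120000, w=0.573108: f=2.741547 → w ← 0.573108 + 0.12·2.741547 = 0.902094
s=0.240000, w=0.902094: f=2.256227 → w ← 0.902094 + 0.12·2.256227 = 1.172841
w(0.36) ≈ 1.1728

1.1728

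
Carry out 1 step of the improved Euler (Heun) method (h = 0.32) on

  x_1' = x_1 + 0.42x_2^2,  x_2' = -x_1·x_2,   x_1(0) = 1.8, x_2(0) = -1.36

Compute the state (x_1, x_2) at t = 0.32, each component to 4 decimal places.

2.6546, -0.7262

Heun on (x_1,x_2): k1 = f(t_n, state_n); k2 = f(t_n + h, state_n + h·k1); state_{n+1} = state_n + (h/2)·(k1 + k2).
0.000000: (1.800000, -1.360000)
  k1 = (2.576832, 2.448000)
  predictor → (2.624586, -0.576640)
  k2 = (2.764242, 1.513441)
  → (2.654572, -0.726169)
(x_1(0.32), x_2(0.32)) ≈ (2.6546, -0.7262)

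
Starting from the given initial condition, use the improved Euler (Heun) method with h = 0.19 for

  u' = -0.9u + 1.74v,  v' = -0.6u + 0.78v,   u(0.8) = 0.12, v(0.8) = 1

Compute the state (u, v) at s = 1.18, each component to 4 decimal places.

0.7195, 1.2370

Heun on (u,v): k1 = f(s_n, state_n); k2 = f(s_n + h, state_n + h·k1); state_{n+1} = state_n + (h/2)·(k1 + k2).
0.800000: (0.120000, 1.000000)
  k1 = (1.632000, 0.708000)
  predictor → (0.430080, 1.134520)
  k2 = (1.586993, 0.626878)
  → (0.425804, 1.126813)
0.990000: (0.425804, 1.126813)
  k1 = (1.577431, 0.623432)
  predictor → (0.725516, 1.245265)
  k2 = (1.513797, 0.535997)
  → (0.719471, 1.236959)
(u(1.18), v(1.18)) ≈ (0.7195, 1.2370)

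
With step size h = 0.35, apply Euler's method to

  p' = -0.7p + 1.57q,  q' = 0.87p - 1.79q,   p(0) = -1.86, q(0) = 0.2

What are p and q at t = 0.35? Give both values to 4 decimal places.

-1.2944, -0.4917

Euler on (p,q): p_{n+1} = p_n + h·p', q_{n+1} = q_n + h·q'.
0.000000: (-1.860000, 0.200000); f=(1.616000, -1.976200) → (-1.294400, -0.491670)
(p(0.35), q(0.35)) ≈ (-1.2944, -0.4917)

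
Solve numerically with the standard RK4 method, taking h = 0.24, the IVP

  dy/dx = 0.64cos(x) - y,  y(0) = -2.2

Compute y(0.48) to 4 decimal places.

-1.1278

RK4: k1 = f(x_n, y_n); k2 = f(x_n + h/2, y_n + (h/2)·k1); k3 = f(x_n + h/2, y_n + (h/2)·k2); k4 = f(x_n + h, y_n + h·k3); y_{n+1} = y_n + (h/6)·(k1 + 2k2 + 2k3 + k4).
x=0.000000, y=-2.200000:
  k1 = f(0.000000, -2.200000) = 2.840000
  k2 = f(0.120000, -1.859200) = 2.494598
  k3 = f(0.120000, -1.900648) = 2.536046
  k4 = f(0.240000, -1.591349) = 2.213005
  y ← -2.200000 + (0.24/6)·(k1 + 2k2 + 2k3 + k4) = -1.595428
x=0.240000, y=-1.595428:
  k1 = f(0.240000, -1.595428) = 2.217085
  k2 = f(0.360000, -1.329378) = 1.928352
  k3 = f(0.360000, -1.364026) = 1.963000
  k4 = f(0.480000, -1.124308) = 1.691985
  y ← -1.595428 + (0.24/6)·(k1 + 2k2 + 2k3 + k4) = -1.127757
y(0.48) ≈ -1.1278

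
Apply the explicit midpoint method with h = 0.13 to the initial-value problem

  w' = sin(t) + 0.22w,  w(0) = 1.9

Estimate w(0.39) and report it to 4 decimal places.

2.1473

Midpoint: k1 = f(t_n, w_n); k2 = f(t_n + h/2, w_n + (h/2)·k1); w_{n+1} = w_n + h·k2.
t=0.000000, w=1.900000:
  k1 = f(0.000000, 1.900000) = 0.418000
  k2 = f(0.065000, 1.927170) = 0.488932
  w ← 1.900000 + 0.13·0.488932 = 1.963561
t=0.130000, w=1.963561:
  k1 = f(0.130000, 1.963561) = 0.561618
  k2 = f(0.195000, 2.000066) = 0.633781
  w ← 1.963561 + 0.13·0.633781 = 2.045953
t=0.260000, w=2.045953:
  k1 = f(0.260000, 2.045953) = 0.707190
  k2 = f(0.325000, 2.091920) = 0.779531
  w ← 2.045953 + 0.13·0.779531 = 2.147292
w(0.39) ≈ 2.1473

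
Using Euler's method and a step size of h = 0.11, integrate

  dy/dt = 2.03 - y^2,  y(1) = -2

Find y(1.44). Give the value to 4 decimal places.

-3.7948

Euler: y_{n+1} = y_n + h·f(t_n, y_n).
t=1.000000, y=-2.000000: f=-1.970000 → y ← -2.000000 + 0.11·(-1.970000) = -2.216700
t=1.110000, y=-2.216700: f=-2.883759 → y ← -2.216700 + 0.11·(-2.883759) = -2.533913
t=1.220000, y=-2.533913: f=-4.390718 → y ← -2.533913 + 0.11·(-4.390718) = -3.016892
t=1.330000, y=-3.016892: f=-7.071640 → y ← -3.016892 + 0.11·(-7.071640) = -3.794773
y(1.44) ≈ -3.7948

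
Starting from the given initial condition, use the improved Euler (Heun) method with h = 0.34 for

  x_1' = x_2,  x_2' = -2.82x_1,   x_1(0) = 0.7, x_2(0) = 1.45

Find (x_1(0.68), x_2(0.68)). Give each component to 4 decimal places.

Heun on (x_1,x_2): k1 = f(t_n, state_n); k2 = f(t_n + h, state_n + h·k1); state_{n+1} = state_n + (h/2)·(k1 + k2).
0.000000: (0.700000, 1.450000)
  k1 = (1.450000, -1.974000)
  predictor → (1.193000, 0.778840)
  k2 = (0.778840, -3.364260)
  → (1.078903, 0.542496)
0.340000: (1.078903, 0.542496)
  k1 = (0.542496, -3.042506)
  predictor → (1.263351, -0.491956)
  k2 = (-0.491956, -3.562651)
  → (1.087495, -0.580381)
(x_1(0.68), x_2(0.68)) ≈ (1.0875, -0.5804)

1.0875, -0.5804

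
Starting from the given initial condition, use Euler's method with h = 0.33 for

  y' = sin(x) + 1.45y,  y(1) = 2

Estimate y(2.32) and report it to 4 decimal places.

Euler: y_{n+1} = y_n + h·f(x_n, y_n).
x=1.000000, y=2.000000: f=3.741471 → y ← 2.000000 + 0.33·3.741471 = 3.234685
x=1.330000, y=3.234685: f=5.661442 → y ← 3.234685 + 0.33·5.661442 = 5.102961
x=1.660000, y=5.102961: f=8.395318 → y ← 5.102961 + 0.33·8.395318 = 7.873416
x=1.990000, y=7.873416: f=12.329867 → y ← 7.873416 + 0.33·12.329867 = 11.942272
y(2.32) ≈ 11.9423

11.9423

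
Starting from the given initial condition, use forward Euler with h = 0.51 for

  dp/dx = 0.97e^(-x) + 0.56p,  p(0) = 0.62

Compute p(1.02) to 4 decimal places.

1.9578

Euler: p_{n+1} = p_n + h·f(x_n, p_n).
x=0.000000, p=0.620000: f=1.317200 → p ← 0.620000 + 0.51·1.317200 = 1.291772
x=0.510000, p=1.291772: f=1.305873 → p ← 1.291772 + 0.51·1.305873 = 1.957767
p(1.02) ≈ 1.9578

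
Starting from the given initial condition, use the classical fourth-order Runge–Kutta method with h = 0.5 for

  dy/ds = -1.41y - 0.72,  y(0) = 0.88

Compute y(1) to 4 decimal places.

RK4: k1 = f(s_n, y_n); k2 = f(s_n + h/2, y_n + (h/2)·k1); k3 = f(s_n + h/2, y_n + (h/2)·k2); k4 = f(s_n + h, y_n + h·k3); y_{n+1} = y_n + (h/6)·(k1 + 2k2 + 2k3 + k4).
s=0.000000, y=0.880000:
  k1 = f(0.000000, 0.880000) = -1.960800
  k2 = f(0.250000, 0.389800) = -1.269618
  k3 = f(0.250000, 0.562596) = -1.513260
  k4 = f(0.500000, 0.123370) = -0.893952
  y ← 0.880000 + (0.5/6)·(k1 + 2k2 + 2k3 + k4) = 0.178291
s=0.500000, y=0.178291:
  k1 = f(0.500000, 0.178291) = -0.971390
  k2 = f(0.750000, -0.064557) = -0.628975
  k3 = f(0.750000, 0.021047) = -0.749677
  k4 = f(1.000000, -0.196547) = -0.442868
  y ← 0.178291 + (0.5/6)·(k1 + 2k2 + 2k3 + k4) = -0.169339
y(1) ≈ -0.1693

-0.1693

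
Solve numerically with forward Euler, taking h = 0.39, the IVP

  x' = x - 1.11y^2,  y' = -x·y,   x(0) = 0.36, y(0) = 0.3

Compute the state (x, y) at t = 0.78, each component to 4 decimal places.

Euler on (x,y): x_{n+1} = x_n + h·x', y_{n+1} = y_n + h·y'.
0.000000: (0.360000, 0.300000); f=(0.260100, -0.108000) → (0.461439, 0.257880)
0.390000: (0.461439, 0.257880); f=(0.387622, -0.118996) → (0.612611, 0.211472)
(x(0.78), y(0.78)) ≈ (0.6126, 0.2115)

0.6126, 0.2115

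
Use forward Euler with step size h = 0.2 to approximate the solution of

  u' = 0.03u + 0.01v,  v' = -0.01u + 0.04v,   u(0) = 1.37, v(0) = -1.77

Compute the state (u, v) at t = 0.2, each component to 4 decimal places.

1.3747, -1.7869

Euler on (u,v): u_{n+1} = u_n + h·u', v_{n+1} = v_n + h·v'.
0.000000: (1.370000, -1.770000); f=(0.023400, -0.084500) → (1.374680, -1.786900)
(u(0.2), v(0.2)) ≈ (1.3747, -1.7869)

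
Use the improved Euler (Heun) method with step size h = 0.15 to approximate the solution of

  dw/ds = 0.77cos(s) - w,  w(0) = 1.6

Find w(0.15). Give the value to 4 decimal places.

1.4842

Heun: k1 = f(s_n, w_n); k2 = f(s_n + h, w_n + h·k1); w_{n+1} = w_n + (h/2)·(k1 + k2).
s=0.000000, w=1.600000:
  k1 = f(0.000000, 1.600000) = -0.830000
  k2 = f(0.150000, 1.475500) = -0.714146
  w ← 1.600000 + (0.15/2)·(-0.830000 + (-0.714146)) = 1.484189
w(0.15) ≈ 1.4842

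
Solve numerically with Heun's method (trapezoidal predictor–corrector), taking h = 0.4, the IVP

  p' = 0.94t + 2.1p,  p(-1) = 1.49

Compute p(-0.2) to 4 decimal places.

5.9134

Heun: k1 = f(t_n, p_n); k2 = f(t_n + h, p_n + h·k1); p_{n+1} = p_n + (h/2)·(k1 + k2).
t=-1.000000, p=1.490000:
  k1 = f(-1.000000, 1.490000) = 2.189000
  k2 = f(-0.600000, 2.365600) = 4.403760
  p ← 1.490000 + (0.4/2)·(2.189000 + 4.403760) = 2.808552
t=-0.600000, p=2.808552:
  k1 = f(-0.600000, 2.808552) = 5.333959
  k2 = f(-0.200000, 4.942136) = 10.190485
  p ← 2.808552 + (0.4/2)·(5.333959 + 10.190485) = 5.913441
p(-0.2) ≈ 5.9134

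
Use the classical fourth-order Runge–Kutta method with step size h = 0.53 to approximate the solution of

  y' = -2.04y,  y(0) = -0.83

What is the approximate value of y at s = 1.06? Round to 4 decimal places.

-0.1014

RK4: k1 = f(s_n, y_n); k2 = f(s_n + h/2, y_n + (h/2)·k1); k3 = f(s_n + h/2, y_n + (h/2)·k2); k4 = f(s_n + h, y_n + h·k3); y_{n+1} = y_n + (h/6)·(k1 + 2k2 + 2k3 + k4).
s=0.000000, y=-0.830000:
  k1 = f(0.000000, -0.830000) = 1.693200
  k2 = f(0.265000, -0.381302) = 0.777856
  k3 = f(0.265000, -0.623868) = 1.272691
  k4 = f(0.530000, -0.155474) = 0.317166
  y ← -0.830000 + (0.53/6)·(k1 + 2k2 + 2k3 + k4) = -0.290154
s=0.530000, y=-0.290154:
  k1 = f(0.530000, -0.290154) = 0.591915
  k2 = f(0.795000, -0.133297) = 0.271926
  k3 = f(0.795000, -0.218094) = 0.444912
  k4 = f(1.060000, -0.054351) = 0.110876
  y ← -0.290154 + (0.53/6)·(k1 + 2k2 + 2k3 + k4) = -0.101433
y(1.06) ≈ -0.1014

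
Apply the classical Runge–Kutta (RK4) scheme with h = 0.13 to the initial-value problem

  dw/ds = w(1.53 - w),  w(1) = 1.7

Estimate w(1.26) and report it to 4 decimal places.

1.6402

RK4: k1 = f(s_n, w_n); k2 = f(s_n + h/2, w_n + (h/2)·k1); k3 = f(s_n + h/2, w_n + (h/2)·k2); k4 = f(s_n + h, w_n + h·k3); w_{n+1} = w_n + (h/6)·(k1 + 2k2 + 2k3 + k4).
s=1.000000, w=1.700000:
  k1 = f(1.000000, 1.700000) = -0.289000
  k2 = f(1.065000, 1.681215) = -0.254225
  k3 = f(1.065000, 1.683475) = -0.258372
  k4 = f(1.130000, 1.666412) = -0.227318
  w ← 1.700000 + (0.13/6)·(k1 + 2k2 + 2k3 + k4) = 1.666601
s=1.130000, w=1.666601:
  k1 = f(1.130000, 1.666601) = -0.227659
  k2 = f(1.195000, 1.651803) = -0.201194
  k3 = f(1.195000, 1.653523) = -0.204248
  k4 = f(1.260000, 1.640048) = -0.180485
  w ← 1.666601 + (0.13/6)·(k1 + 2k2 + 2k3 + k4) = 1.640188
w(1.26) ≈ 1.6402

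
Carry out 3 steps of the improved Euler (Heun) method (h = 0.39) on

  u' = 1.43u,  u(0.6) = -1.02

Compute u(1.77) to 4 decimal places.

Heun: k1 = f(x_n, u_n); k2 = f(x_n + h, u_n + h·k1); u_{n+1} = u_n + (h/2)·(k1 + k2).
x=0.600000, u=-1.020000:
  k1 = f(0.600000, -1.020000) = -1.458600
  k2 = f(0.990000, -1.588854) = -2.272061
  u ← -1.020000 + (0.39/2)·(-1.458600 + (-2.272061)) = -1.747479
x=0.990000, u=-1.747479:
  k1 = f(0.990000, -1.747479) = -2.498895
  k2 = f(1.380000, -2.722048) = -3.892529
  u ← -1.747479 + (0.39/2)·(-2.498895 + (-3.892529)) = -2.993807
x=1.380000, u=-2.993807:
  k1 = f(1.380000, -2.993807) = -4.281143
  k2 = f(1.770000, -4.663452) = -6.668737
  u ← -2.993807 + (0.39/2)·(-4.281143 + (-6.668737)) = -5.129033
u(1.77) ≈ -5.1290

-5.1290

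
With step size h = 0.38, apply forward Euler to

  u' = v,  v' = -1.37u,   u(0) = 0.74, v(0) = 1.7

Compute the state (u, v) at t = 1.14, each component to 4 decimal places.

Euler on (u,v): u_{n+1} = u_n + h·u', v_{n+1} = v_n + h·v'.
0.000000: (0.740000, 1.700000); f=(1.700000, -1.013800) → (1.386000, 1.314756)
0.380000: (1.386000, 1.314756); f=(1.314756, -1.898820) → (1.885607, 0.593204)
0.760000: (1.885607, 0.593204); f=(0.593204, -2.583282) → (2.111025, -0.388443)
(u(1.14), v(1.14)) ≈ (2.1110, -0.3884)

2.1110, -0.3884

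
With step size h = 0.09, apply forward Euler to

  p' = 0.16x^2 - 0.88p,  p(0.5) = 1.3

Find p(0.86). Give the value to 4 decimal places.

Euler: p_{n+1} = p_n + h·f(x_n, p_n).
x=0.500000, p=1.300000: f=-1.104000 → p ← 1.300000 + 0.09·(-1.104000) = 1.200640
x=0.590000, p=1.200640: f=-1.000867 → p ← 1.200640 + 0.09·(-1.000867) = 1.110562
x=0.680000, p=1.110562: f=-0.903311 → p ← 1.110562 + 0.09·(-0.903311) = 1.029264
x=0.770000, p=1.029264: f=-0.810888 → p ← 1.029264 + 0.09·(-0.810888) = 0.956284
p(0.86) ≈ 0.9563

0.9563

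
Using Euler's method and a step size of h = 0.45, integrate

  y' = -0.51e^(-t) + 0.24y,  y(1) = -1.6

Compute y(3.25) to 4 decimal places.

-2.9527

Euler: y_{n+1} = y_n + h·f(t_n, y_n).
t=1.000000, y=-1.600000: f=-0.571619 → y ← -1.600000 + 0.45·(-0.571619) = -1.857228
t=1.450000, y=-1.857228: f=-0.565366 → y ← -1.857228 + 0.45·(-0.565366) = -2.111643
t=1.900000, y=-2.111643: f=-0.583074 → y ← -2.111643 + 0.45·(-0.583074) = -2.374026
t=2.350000, y=-2.374026: f=-0.618405 → y ← -2.374026 + 0.45·(-0.618405) = -2.652308
t=2.800000, y=-2.652308: f=-0.667567 → y ← -2.652308 + 0.45·(-0.667567) = -2.952714
y(3.25) ≈ -2.9527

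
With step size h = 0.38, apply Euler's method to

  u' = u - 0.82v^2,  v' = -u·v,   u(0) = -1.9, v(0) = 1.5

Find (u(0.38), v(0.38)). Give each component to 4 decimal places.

Euler on (u,v): u_{n+1} = u_n + h·u', v_{n+1} = v_n + h·v'.
0.000000: (-1.900000, 1.500000); f=(-3.745000, 2.850000) → (-3.323100, 2.583000)
(u(0.38), v(0.38)) ≈ (-3.3231, 2.5830)

-3.3231, 2.5830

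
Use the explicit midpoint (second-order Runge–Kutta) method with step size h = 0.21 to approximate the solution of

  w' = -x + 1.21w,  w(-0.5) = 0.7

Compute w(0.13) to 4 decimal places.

1.7062

Midpoint: k1 = f(x_n, w_n); k2 = f(x_n + h/2, w_n + (h/2)·k1); w_{n+1} = w_n + h·k2.
x=-0.500000, w=0.700000:
  k1 = f(-0.500000, 0.700000) = 1.347000
  k2 = f(-0.395000, 0.841435) = 1.413136
  w ← 0.700000 + 0.21·1.413136 = 0.996759
x=-0.290000, w=0.996759:
  k1 = f(-0.290000, 0.996759) = 1.496078
  k2 = f(-0.185000, 1.153847) = 1.581155
  w ← 0.996759 + 0.21·1.581155 = 1.328801
x=-0.080000, w=1.328801:
  k1 = f(-0.080000, 1.328801) = 1.687849
  k2 = f(0.025000, 1.506025) = 1.797291
  w ← 1.328801 + 0.21·1.797291 = 1.706232
w(0.13) ≈ 1.7062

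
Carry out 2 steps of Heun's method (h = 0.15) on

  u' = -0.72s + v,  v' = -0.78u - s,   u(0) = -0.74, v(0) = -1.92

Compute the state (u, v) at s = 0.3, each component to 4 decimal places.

-1.3207, -1.7241

Heun on (u,v): k1 = f(s_n, state_n); k2 = f(s_n + h, state_n + h·k1); state_{n+1} = state_n + (h/2)·(k1 + k2).
0.000000: (-0.740000, -1.920000)
  k1 = (-1.920000, 0.577200)
  predictor → (-1.028000, -1.833420)
  k2 = (-1.941420, 0.651840)
  → (-1.029606, -1.827822)
0.150000: (-1.029606, -1.827822)
  k1 = (-1.935822, 0.653093)
  predictor → (-1.319980, -1.729858)
  k2 = (-1.945858, 0.729584)
  → (-1.320733, -1.724121)
(u(0.3), v(0.3)) ≈ (-1.3207, -1.7241)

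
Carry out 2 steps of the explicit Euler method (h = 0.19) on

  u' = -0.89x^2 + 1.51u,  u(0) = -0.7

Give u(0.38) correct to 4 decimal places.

-1.1654

Euler: u_{n+1} = u_n + h·f(x_n, u_n).
x=0.000000, u=-0.700000: f=-1.057000 → u ← -0.700000 + 0.19·(-1.057000) = -0.900830
x=0.190000, u=-0.900830: f=-1.392382 → u ← -0.900830 + 0.19·(-1.392382) = -1.165383
u(0.38) ≈ -1.1654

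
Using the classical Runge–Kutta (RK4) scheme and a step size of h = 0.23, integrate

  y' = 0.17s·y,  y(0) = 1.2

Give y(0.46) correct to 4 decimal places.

RK4: k1 = f(s_n, y_n); k2 = f(s_n + h/2, y_n + (h/2)·k1); k3 = f(s_n + h/2, y_n + (h/2)·k2); k4 = f(s_n + h, y_n + h·k3); y_{n+1} = y_n + (h/6)·(k1 + 2k2 + 2k3 + k4).
s=0.000000, y=1.200000:
  k1 = f(0.000000, 1.200000) = 0.000000
  k2 = f(0.115000, 1.200000) = 0.023460
  k3 = f(0.115000, 1.202698) = 0.023513
  k4 = f(0.230000, 1.205408) = 0.047131
  y ← 1.200000 + (0.23/6)·(k1 + 2k2 + 2k3 + k4) = 1.205408
s=0.230000, y=1.205408:
  k1 = f(0.230000, 1.205408) = 0.047131
  k2 = f(0.345000, 1.210828) = 0.071015
  k3 = f(0.345000, 1.213575) = 0.071176
  k4 = f(0.460000, 1.221778) = 0.095543
  y ← 1.205408 + (0.23/6)·(k1 + 2k2 + 2k3 + k4) = 1.221778
y(0.46) ≈ 1.2218

1.2218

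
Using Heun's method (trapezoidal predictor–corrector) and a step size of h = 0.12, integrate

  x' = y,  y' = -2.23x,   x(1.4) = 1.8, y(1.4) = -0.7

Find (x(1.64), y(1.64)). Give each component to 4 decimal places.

1.5196, -1.6031

Heun on (x,y): k1 = f(t_n, state_n); k2 = f(t_n + h, state_n + h·k1); state_{n+1} = state_n + (h/2)·(k1 + k2).
1.400000: (1.800000, -0.700000)
  k1 = (-0.700000, -4.014000)
  predictor → (1.716000, -1.181680)
  k2 = (-1.181680, -3.826680)
  → (1.687099, -1.170441)
1.520000: (1.687099, -1.170441)
  k1 = (-1.170441, -3.762231)
  predictor → (1.546646, -1.621909)
  k2 = (-1.621909, -3.449021)
  → (1.519558, -1.603116)
(x(1.64), y(1.64)) ≈ (1.5196, -1.6031)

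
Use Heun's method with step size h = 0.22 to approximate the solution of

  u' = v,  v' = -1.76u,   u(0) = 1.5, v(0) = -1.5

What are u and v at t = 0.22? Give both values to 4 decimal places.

1.1061, -2.0169

Heun on (u,v): k1 = f(t_n, state_n); k2 = f(t_n + h, state_n + h·k1); state_{n+1} = state_n + (h/2)·(k1 + k2).
0.000000: (1.500000, -1.500000)
  k1 = (-1.500000, -2.640000)
  predictor → (1.170000, -2.080800)
  k2 = (-2.080800, -2.059200)
  → (1.106112, -2.016912)
(u(0.22), v(0.22)) ≈ (1.1061, -2.0169)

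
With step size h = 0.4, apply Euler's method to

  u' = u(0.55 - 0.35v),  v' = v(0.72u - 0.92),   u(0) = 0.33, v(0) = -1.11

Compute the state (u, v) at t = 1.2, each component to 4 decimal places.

Euler on (u,v): u_{n+1} = u_n + h·u', v_{n+1} = v_n + h·v'.
0.000000: (0.330000, -1.110000); f=(0.309705, 0.757464) → (0.453882, -0.807014)
0.400000: (0.453882, -0.807014); f=(0.377836, 0.478725) → (0.605017, -0.615524)
0.800000: (0.605017, -0.615524); f=(0.463100, 0.298153) → (0.790257, -0.496263)
(u(1.2), v(1.2)) ≈ (0.7903, -0.4963)

0.7903, -0.4963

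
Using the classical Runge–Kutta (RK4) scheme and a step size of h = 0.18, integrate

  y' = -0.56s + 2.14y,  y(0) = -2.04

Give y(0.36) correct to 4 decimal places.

-4.4549

RK4: k1 = f(s_n, y_n); k2 = f(s_n + h/2, y_n + (h/2)·k1); k3 = f(s_n + h/2, y_n + (h/2)·k2); k4 = f(s_n + h, y_n + h·k3); y_{n+1} = y_n + (h/6)·(k1 + 2k2 + 2k3 + k4).
s=0.000000, y=-2.040000:
  k1 = f(0.000000, -2.040000) = -4.365600
  k2 = f(0.090000, -2.432904) = -5.256815
  k3 = f(0.090000, -2.513113) = -5.428462
  k4 = f(0.180000, -3.017123) = -6.557444
  y ← -2.040000 + (0.18/6)·(k1 + 2k2 + 2k3 + k4) = -3.008808
s=0.180000, y=-3.008808:
  k1 = f(0.180000, -3.008808) = -6.539649
  k2 = f(0.270000, -3.597376) = -7.849585
  k3 = f(0.270000, -3.715271) = -8.101879
  k4 = f(0.360000, -4.467146) = -9.761293
  y ← -3.008808 + (0.18/6)·(k1 + 2k2 + 2k3 + k4) = -4.454924
y(0.36) ≈ -4.4549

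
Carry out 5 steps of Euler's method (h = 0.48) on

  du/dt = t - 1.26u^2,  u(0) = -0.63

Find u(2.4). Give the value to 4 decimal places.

-2.8410

Euler: u_{n+1} = u_n + h·f(t_n, u_n).
t=0.000000, u=-0.630000: f=-0.500094 → u ← -0.630000 + 0.48·(-0.500094) = -0.870045
t=0.480000, u=-0.870045: f=-0.473793 → u ← -0.870045 + 0.48·(-0.473793) = -1.097466
t=0.960000, u=-1.097466: f=-0.557583 → u ← -1.097466 + 0.48·(-0.557583) = -1.365106
t=1.440000, u=-1.365106: f=-0.908027 → u ← -1.365106 + 0.48·(-0.908027) = -1.800958
t=1.920000, u=-1.800958: f=-2.166749 → u ← -1.800958 + 0.48·(-2.166749) = -2.840998
u(2.4) ≈ -2.8410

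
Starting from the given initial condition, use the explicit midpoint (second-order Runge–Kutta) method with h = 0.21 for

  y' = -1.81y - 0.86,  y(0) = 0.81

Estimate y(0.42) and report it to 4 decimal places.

0.1405

Midpoint: k1 = f(t_n, y_n); k2 = f(t_n + h/2, y_n + (h/2)·k1); y_{n+1} = y_n + h·k2.
t=0.000000, y=0.810000:
  k1 = f(0.000000, 0.810000) = -2.326100
  k2 = f(0.105000, 0.565759) = -1.884025
  y ← 0.810000 + 0.21·(-1.884025) = 0.414355
t=0.210000, y=0.414355:
  k1 = f(0.210000, 0.414355) = -1.609982
  k2 = f(0.315000, 0.245307) = -1.304005
  y ← 0.414355 + 0.21·(-1.304005) = 0.140514
y(0.42) ≈ 0.1405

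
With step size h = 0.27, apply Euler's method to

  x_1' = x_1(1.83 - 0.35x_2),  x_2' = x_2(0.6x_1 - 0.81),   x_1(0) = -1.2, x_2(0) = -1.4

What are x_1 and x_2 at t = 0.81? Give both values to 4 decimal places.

Euler on (x_1,x_2): x_1_{n+1} = x_1_n + h·x_1', x_2_{n+1} = x_2_n + h·x_2'.
0.000000: (-1.200000, -1.400000); f=(-2.784000, 2.142000) → (-1.951680, -0.821660)
0.270000: (-1.951680, -0.821660); f=(-4.132840, 1.627715) → (-3.067547, -0.382177)
0.540000: (-3.067547, -0.382177); f=(-6.023932, 1.012971) → (-4.694009, -0.108675)
(x_1(0.81), x_2(0.81)) ≈ (-4.6940, -0.1087)

-4.6940, -0.1087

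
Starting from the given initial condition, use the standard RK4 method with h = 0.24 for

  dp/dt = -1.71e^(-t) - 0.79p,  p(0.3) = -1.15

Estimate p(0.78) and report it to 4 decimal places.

RK4: k1 = f(t_n, p_n); k2 = f(t_n + h/2, p_n + (h/2)·k1); k3 = f(t_n + h/2, p_n + (h/2)·k2); k4 = f(t_n + h, p_n + h·k3); p_{n+1} = p_n + (h/6)·(k1 + 2k2 + 2k3 + k4).
t=0.300000, p=-1.150000:
  k1 = f(0.300000, -1.150000) = -0.358299
  k2 = f(0.420000, -1.192996) = -0.181083
  k3 = f(0.420000, -1.171730) = -0.197883
  k4 = f(0.540000, -1.197492) = -0.050481
  p ← -1.150000 + (0.24/6)·(k1 + 2k2 + 2k3 + k4) = -1.196669
t=0.540000, p=-1.196669:
  k1 = f(0.540000, -1.196669) = -0.051131
  k2 = f(0.660000, -1.202804) = 0.066400
  k3 = f(0.660000, -1.188701) = 0.055258
  k4 = f(0.780000, -1.183407) = 0.151017
  p ← -1.196669 + (0.24/6)·(k1 + 2k2 + 2k3 + k4) = -1.182941
p(0.78) ≈ -1.1829

-1.1829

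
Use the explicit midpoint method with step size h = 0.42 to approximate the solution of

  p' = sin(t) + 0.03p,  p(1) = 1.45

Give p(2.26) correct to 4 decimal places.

Midpoint: k1 = f(t_n, p_n); k2 = f(t_n + h/2, p_n + (h/2)·k1); p_{n+1} = p_n + h·k2.
t=1.000000, p=1.450000:
  k1 = f(1.000000, 1.450000) = 0.884971
  k2 = f(1.210000, 1.635844) = 0.984691
  p ← 1.450000 + 0.42·0.984691 = 1.863570
t=1.420000, p=1.863570:
  k1 = f(1.420000, 1.863570) = 1.044559
  k2 = f(1.630000, 2.082928) = 1.060736
  p ← 1.863570 + 0.42·1.060736 = 2.309079
t=1.840000, p=2.309079:
  k1 = f(1.840000, 2.309079) = 1.033255
  k2 = f(2.050000, 2.526063) = 0.963144
  p ← 2.309079 + 0.42·0.963144 = 2.713600
p(2.26) ≈ 2.7136

2.7136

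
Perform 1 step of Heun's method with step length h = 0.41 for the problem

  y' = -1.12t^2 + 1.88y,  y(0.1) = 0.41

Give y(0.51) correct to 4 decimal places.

Heun: k1 = f(t_n, y_n); k2 = f(t_n + h, y_n + h·k1); y_{n+1} = y_n + (h/2)·(k1 + k2).
t=0.100000, y=0.410000:
  k1 = f(0.100000, 0.410000) = 0.759600
  k2 = f(0.510000, 0.721436) = 1.064988
  y ← 0.410000 + (0.41/2)·(0.759600 + 1.064988) = 0.784040
y(0.51) ≈ 0.7840

0.7840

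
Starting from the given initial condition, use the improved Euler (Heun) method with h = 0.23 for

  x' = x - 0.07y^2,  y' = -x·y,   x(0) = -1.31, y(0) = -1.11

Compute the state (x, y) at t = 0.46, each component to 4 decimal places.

Heun on (x,y): k1 = f(t_n, state_n); k2 = f(t_n + h, state_n + h·k1); state_{n+1} = state_n + (h/2)·(k1 + k2).
0.000000: (-1.310000, -1.110000)
  k1 = (-1.396247, -1.454100)
  predictor → (-1.631137, -1.444443)
  k2 = (-1.777186, -2.356084)
  → (-1.674945, -1.548171)
0.230000: (-1.674945, -1.548171)
  k1 = (-1.842723, -2.593101)
  predictor → (-2.098771, -2.144584)
  k2 = (-2.420718, -4.500992)
  → (-2.165241, -2.363992)
(x(0.46), y(0.46)) ≈ (-2.1652, -2.3640)

-2.1652, -2.3640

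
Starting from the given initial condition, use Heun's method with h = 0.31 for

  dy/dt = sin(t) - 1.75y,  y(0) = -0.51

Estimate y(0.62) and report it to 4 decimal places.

-0.0462

Heun: k1 = f(t_n, y_n); k2 = f(t_n + h, y_n + h·k1); y_{n+1} = y_n + (h/2)·(k1 + k2).
t=0.000000, y=-0.510000:
  k1 = f(0.000000, -0.510000) = 0.892500
  k2 = f(0.310000, -0.233325) = 0.713377
  y ← -0.510000 + (0.31/2)·(0.892500 + 0.713377) = -0.261089
t=0.310000, y=-0.261089:
  k1 = f(0.310000, -0.261089) = 0.761964
  k2 = f(0.620000, -0.024880) = 0.624575
  y ← -0.261089 + (0.31/2)·(0.761964 + 0.624575) = -0.046175
y(0.62) ≈ -0.0462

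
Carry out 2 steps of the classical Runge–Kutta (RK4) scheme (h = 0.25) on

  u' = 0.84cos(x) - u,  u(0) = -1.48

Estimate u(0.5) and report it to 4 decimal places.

-0.5825

RK4: k1 = f(x_n, u_n); k2 = f(x_n + h/2, u_n + (h/2)·k1); k3 = f(x_n + h/2, u_n + (h/2)·k2); k4 = f(x_n + h, u_n + h·k3); u_{n+1} = u_n + (h/6)·(k1 + 2k2 + 2k3 + k4).
x=0.000000, u=-1.480000:
  k1 = f(0.000000, -1.480000) = 2.320000
  k2 = f(0.125000, -1.190000) = 2.023446
  k3 = f(0.125000, -1.227069) = 2.060515
  k4 = f(0.250000, -0.964871) = 1.778758
  u ← -1.480000 + (0.25/6)·(k1 + 2k2 + 2k3 + k4) = -0.968888
x=0.250000, u=-0.968888:
  k1 = f(0.250000, -0.968888) = 1.782775
  k2 = f(0.375000, -0.746041) = 1.527668
  k3 = f(0.375000, -0.777930) = 1.559556
  k4 = f(0.500000, -0.578999) = 1.316169
  u ← -0.968888 + (0.25/6)·(k1 + 2k2 + 2k3 + k4) = -0.582497
u(0.5) ≈ -0.5825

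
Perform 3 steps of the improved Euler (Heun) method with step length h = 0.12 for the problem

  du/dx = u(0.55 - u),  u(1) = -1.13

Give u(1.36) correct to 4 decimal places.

Heun: k1 = f(x_n, u_n); k2 = f(x_n + h, u_n + h·k1); u_{n+1} = u_n + (h/2)·(k1 + k2).
x=1.000000, u=-1.130000:
  k1 = f(1.000000, -1.130000) = -1.898400
  k2 = f(1.120000, -1.357808) = -2.590437
  u ← -1.130000 + (0.12/2)·(-1.898400 + (-2.590437)) = -1.399330
x=1.120000, u=-1.399330:
  k1 = f(1.120000, -1.399330) = -2.727757
  k2 = f(1.240000, -1.726661) = -3.931022
  u ← -1.399330 + (0.12/2)·(-2.727757 + (-3.931022)) = -1.798857
x=1.240000, u=-1.798857:
  k1 = f(1.240000, -1.798857) = -4.225258
  k2 = f(1.360000, -2.305888) = -6.585357
  u ← -1.798857 + (0.12/2)·(-4.225258 + (-6.585357)) = -2.447494
u(1.36) ≈ -2.4475

-2.4475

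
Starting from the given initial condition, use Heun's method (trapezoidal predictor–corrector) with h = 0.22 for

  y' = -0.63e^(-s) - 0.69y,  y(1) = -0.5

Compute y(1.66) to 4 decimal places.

-0.4050

Heun: k1 = f(s_n, y_n); k2 = f(s_n + h, y_n + h·k1); y_{n+1} = y_n + (h/2)·(k1 + k2).
s=1.000000, y=-0.500000:
  k1 = f(1.000000, -0.500000) = 0.113236
  k2 = f(1.220000, -0.475088) = 0.141816
  y ← -0.500000 + (0.22/2)·(0.113236 + 0.141816) = -0.471944
s=1.220000, y=-0.471944:
  k1 = f(1.220000, -0.471944) = 0.139647
  k2 = f(1.440000, -0.441222) = 0.155179
  y ← -0.471944 + (0.22/2)·(0.139647 + 0.155179) = -0.439514
s=1.440000, y=-0.439514:
  k1 = f(1.440000, -0.439514) = 0.154000
  k2 = f(1.660000, -0.405634) = 0.160100
  y ← -0.439514 + (0.22/2)·(0.154000 + 0.160100) = -0.404963
y(1.66) ≈ -0.4050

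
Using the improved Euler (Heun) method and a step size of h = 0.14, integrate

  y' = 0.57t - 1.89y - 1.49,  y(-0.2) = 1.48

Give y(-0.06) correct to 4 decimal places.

0.9509

Heun: k1 = f(t_n, y_n); k2 = f(t_n + h, y_n + h·k1); y_{n+1} = y_n + (h/2)·(k1 + k2).
t=-0.200000, y=1.480000:
  k1 = f(-0.200000, 1.480000) = -4.401200
  k2 = f(-0.060000, 0.863832) = -3.156842
  y ← 1.480000 + (0.14/2)·(-4.401200 + (-3.156842)) = 0.950937
y(-0.06) ≈ 0.9509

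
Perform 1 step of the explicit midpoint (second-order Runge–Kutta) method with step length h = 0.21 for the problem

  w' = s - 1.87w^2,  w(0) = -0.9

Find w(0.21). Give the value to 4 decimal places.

-1.3184

Midpoint: k1 = f(s_n, w_n); k2 = f(s_n + h/2, w_n + (h/2)·k1); w_{n+1} = w_n + h·k2.
s=0.000000, w=-0.900000:
  k1 = f(0.000000, -0.900000) = -1.514700
  k2 = f(0.105000, -1.059044) = -1.992342
  w ← -0.900000 + 0.21·(-1.992342) = -1.318392
w(0.21) ≈ -1.3184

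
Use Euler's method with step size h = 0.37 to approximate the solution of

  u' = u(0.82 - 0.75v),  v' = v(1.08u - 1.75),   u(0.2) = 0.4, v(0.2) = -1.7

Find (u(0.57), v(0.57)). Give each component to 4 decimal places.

0.7101, -0.8710

Euler on (u,v): u_{n+1} = u_n + h·u', v_{n+1} = v_n + h·v'.
0.200000: (0.400000, -1.700000); f=(0.838000, 2.240600) → (0.710060, -0.870978)
(u(0.57), v(0.57)) ≈ (0.7101, -0.8710)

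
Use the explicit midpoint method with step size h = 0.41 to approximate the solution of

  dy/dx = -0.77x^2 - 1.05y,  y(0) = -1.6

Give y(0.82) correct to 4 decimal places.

-0.8183

Midpoint: k1 = f(x_n, y_n); k2 = f(x_n + h/2, y_n + (h/2)·k1); y_{n+1} = y_n + h·k2.
x=0.000000, y=-1.600000:
  k1 = f(0.000000, -1.600000) = 1.680000
  k2 = f(0.205000, -1.255600) = 1.286021
  y ← -1.600000 + 0.41·1.286021 = -1.072731
x=0.410000, y=-1.072731:
  k1 = f(0.410000, -1.072731) = 0.996931
  k2 = f(0.615000, -0.868361) = 0.620545
  y ← -1.072731 + 0.41·0.620545 = -0.818308
y(0.82) ≈ -0.8183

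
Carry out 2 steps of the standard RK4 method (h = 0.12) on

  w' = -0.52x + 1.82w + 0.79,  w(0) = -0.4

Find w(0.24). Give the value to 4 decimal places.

RK4: k1 = f(x_n, w_n); k2 = f(x_n + h/2, w_n + (h/2)·k1); k3 = f(x_n + h/2, w_n + (h/2)·k2); k4 = f(x_n + h, w_n + h·k3); w_{n+1} = w_n + (h/6)·(k1 + 2k2 + 2k3 + k4).
x=0.000000, w=-0.400000:
  k1 = f(0.000000, -0.400000) = 0.062000
  k2 = f(0.060000, -0.396280) = 0.037570
  k3 = f(0.060000, -0.397746) = 0.034903
  k4 = f(0.120000, -0.395812) = 0.007223
  w ← -0.400000 + (0.12/6)·(k1 + 2k2 + 2k3 + k4) = -0.395717
x=0.120000, w=-0.395717:
  k1 = f(0.120000, -0.395717) = 0.007396
  k2 = f(0.180000, -0.395273) = -0.022997
  k3 = f(0.180000, -0.397096) = -0.026315
  k4 = f(0.240000, -0.398874) = -0.060752
  w ← -0.395717 + (0.12/6)·(k1 + 2k2 + 2k3 + k4) = -0.398756
w(0.24) ≈ -0.3988

-0.3988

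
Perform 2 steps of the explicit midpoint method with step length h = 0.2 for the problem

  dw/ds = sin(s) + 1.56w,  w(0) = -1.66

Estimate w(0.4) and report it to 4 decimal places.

Midpoint: k1 = f(s_n, w_n); k2 = f(s_n + h/2, w_n + (h/2)·k1); w_{n+1} = w_n + h·k2.
s=0.000000, w=-1.660000:
  k1 = f(0.000000, -1.660000) = -2.589600
  k2 = f(0.100000, -1.918960) = -2.893744
  w ← -1.660000 + 0.2·(-2.893744) = -2.238749
s=0.200000, w=-2.238749:
  k1 = f(0.200000, -2.238749) = -3.293779
  k2 = f(0.300000, -2.568127) = -3.710757
  w ← -2.238749 + 0.2·(-3.710757) = -2.980900
w(0.4) ≈ -2.9809

-2.9809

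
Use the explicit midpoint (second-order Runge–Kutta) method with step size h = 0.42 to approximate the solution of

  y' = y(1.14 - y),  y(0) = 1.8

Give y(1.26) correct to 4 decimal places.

1.2835

Midpoint: k1 = f(t_n, y_n); k2 = f(t_n + h/2, y_n + (h/2)·k1); y_{n+1} = y_n + h·k2.
t=0.000000, y=1.800000:
  k1 = f(0.000000, 1.800000) = -1.188000
  k2 = f(0.210000, 1.550520) = -0.636519
  y ← 1.800000 + 0.42·(-0.636519) = 1.532662
t=0.420000, y=1.532662:
  k1 = f(0.420000, 1.532662) = -0.601818
  k2 = f(0.630000, 1.406280) = -0.374464
  y ← 1.532662 + 0.42·(-0.374464) = 1.375387
t=0.840000, y=1.375387:
  k1 = f(0.840000, 1.375387) = -0.323748
  k2 = f(1.050000, 1.307400) = -0.218858
  y ← 1.375387 + 0.42·(-0.218858) = 1.283466
y(1.26) ≈ 1.2835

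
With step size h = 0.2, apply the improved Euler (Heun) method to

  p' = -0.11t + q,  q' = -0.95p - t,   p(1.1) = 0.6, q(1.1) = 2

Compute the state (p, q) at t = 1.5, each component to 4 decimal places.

1.1876, 1.1238

Heun on (p,q): k1 = f(t_n, state_n); k2 = f(t_n + h, state_n + h·k1); state_{n+1} = state_n + (h/2)·(k1 + k2).
1.100000: (0.600000, 2.000000)
  k1 = (1.879000, -1.670000)
  predictor → (0.975800, 1.666000)
  k2 = (1.523000, -2.227010)
  → (0.940200, 1.610299)
1.300000: (0.940200, 1.610299)
  k1 = (1.467299, -2.193190)
  predictor → (1.233660, 1.171661)
  k2 = (1.006661, -2.671977)
  → (1.187596, 1.123782)
(p(1.5), q(1.5)) ≈ (1.1876, 1.1238)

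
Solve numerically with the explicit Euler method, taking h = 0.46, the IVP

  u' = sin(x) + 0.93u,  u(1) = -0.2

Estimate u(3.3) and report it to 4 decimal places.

3.2237

Euler: u_{n+1} = u_n + h·f(x_n, u_n).
x=1.000000, u=-0.200000: f=0.655471 → u ← -0.200000 + 0.46·0.655471 = 0.101517
x=1.460000, u=0.101517: f=1.088279 → u ← 0.101517 + 0.46·1.088279 = 0.602125
x=1.920000, u=0.602125: f=1.499622 → u ← 0.602125 + 0.46·1.499622 = 1.291951
x=2.380000, u=1.291951: f=1.891589 → u ← 1.291951 + 0.46·1.891589 = 2.162082
x=2.840000, u=2.162082: f=2.307778 → u ← 2.162082 + 0.46·2.307778 = 3.223660
u(3.3) ≈ 3.2237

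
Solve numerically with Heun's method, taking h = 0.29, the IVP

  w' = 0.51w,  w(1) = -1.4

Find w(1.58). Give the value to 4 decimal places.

-1.8801

Heun: k1 = f(t_n, w_n); k2 = f(t_n + h, w_n + h·k1); w_{n+1} = w_n + (h/2)·(k1 + k2).
t=1.000000, w=-1.400000:
  k1 = f(1.000000, -1.400000) = -0.714000
  k2 = f(1.290000, -1.607060) = -0.819601
  w ← -1.400000 + (0.29/2)·(-0.714000 + (-0.819601)) = -1.622372
t=1.290000, w=-1.622372:
  k1 = f(1.290000, -1.622372) = -0.827410
  k2 = f(1.580000, -1.862321) = -0.949784
  w ← -1.622372 + (0.29/2)·(-0.827410 + (-0.949784)) = -1.880065
w(1.58) ≈ -1.8801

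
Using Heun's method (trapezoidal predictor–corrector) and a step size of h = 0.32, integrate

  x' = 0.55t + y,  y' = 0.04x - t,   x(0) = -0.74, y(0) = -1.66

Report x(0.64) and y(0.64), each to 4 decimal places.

-1.7307, -1.8968

Heun on (x,y): k1 = f(t_n, state_n); k2 = f(t_n + h, state_n + h·k1); state_{n+1} = state_n + (h/2)·(k1 + k2).
0.000000: (-0.740000, -1.660000)
  k1 = (-1.660000, -0.029600)
  predictor → (-1.271200, -1.669472)
  k2 = (-1.493472, -0.370848)
  → (-1.244556, -1.724072)
0.320000: (-1.244556, -1.724072)
  k1 = (-1.548072, -0.369782)
  predictor → (-1.739938, -1.842402)
  k2 = (-1.490402, -0.709598)
  → (-1.730711, -1.896772)
(x(0.64), y(0.64)) ≈ (-1.7307, -1.8968)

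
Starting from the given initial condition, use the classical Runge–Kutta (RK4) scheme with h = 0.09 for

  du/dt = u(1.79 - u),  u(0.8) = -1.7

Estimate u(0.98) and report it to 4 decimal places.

RK4: k1 = f(t_n, u_n); k2 = f(t_n + h/2, u_n + (h/2)·k1); k3 = f(t_n + h/2, u_n + (h/2)·k2); k4 = f(t_n + h, u_n + h·k3); u_{n+1} = u_n + (h/6)·(k1 + 2k2 + 2k3 + k4).
t=0.800000, u=-1.700000:
  k1 = f(0.800000, -1.700000) = -5.933000
  k2 = f(0.845000, -1.966985) = -7.389933
  k3 = f(0.845000, -2.032547) = -7.769506
  k4 = f(0.890000, -2.399256) = -10.051095
  u ← -1.700000 + (0.09/6)·(k1 + 2k2 + 2k3 + k4) = -2.394545
t=0.890000, u=-2.394545:
  k1 = f(0.890000, -2.394545) = -10.020079
  k2 = f(0.935000, -2.845448) = -13.189927
  k3 = f(0.935000, -2.988091) = -14.277373
  k4 = f(0.980000, -3.679508) = -20.125100
  u ← -2.394545 + (0.09/6)·(k1 + 2k2 + 2k3 + k4) = -3.670741
u(0.98) ≈ -3.6707

-3.6707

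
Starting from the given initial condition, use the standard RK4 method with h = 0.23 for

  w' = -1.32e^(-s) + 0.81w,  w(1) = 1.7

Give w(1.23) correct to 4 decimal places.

1.9381

RK4: k1 = f(s_n, w_n); k2 = f(s_n + h/2, w_n + (h/2)·k1); k3 = f(s_n + h/2, w_n + (h/2)·k2); k4 = f(s_n + h, w_n + h·k3); w_{n+1} = w_n + (h/6)·(k1 + 2k2 + 2k3 + k4).
s=1.000000, w=1.700000:
  k1 = f(1.000000, 1.700000) = 0.891399
  k2 = f(1.115000, 1.802511) = 1.027186
  k3 = f(1.115000, 1.818126) = 1.039834
  k4 = f(1.230000, 1.939162) = 1.184895
  w ← 1.700000 + (0.23/6)·(k1 + 2k2 + 2k3 + k4) = 1.938063
w(1.23) ≈ 1.9381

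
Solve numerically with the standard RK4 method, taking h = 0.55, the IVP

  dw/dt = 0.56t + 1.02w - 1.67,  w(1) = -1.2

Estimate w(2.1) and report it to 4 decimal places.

RK4: k1 = f(t_n, w_n); k2 = f(t_n + h/2, w_n + (h/2)·k1); k3 = f(t_n + h/2, w_n + (h/2)·k2); k4 = f(t_n + h, w_n + h·k3); w_{n+1} = w_n + (h/6)·(k1 + 2k2 + 2k3 + k4).
t=1.000000, w=-1.200000:
  k1 = f(1.000000, -1.200000) = -2.334000
  k2 = f(1.275000, -1.841850) = -2.834687
  k3 = f(1.275000, -1.979539) = -2.975130
  k4 = f(1.550000, -2.836321) = -3.695048
  w ← -1.200000 + (0.55/6)·(k1 + 2k2 + 2k3 + k4) = -2.817796
t=1.550000, w=-2.817796:
  k1 = f(1.550000, -2.817796) = -3.676152
  k2 = f(1.825000, -3.828737) = -4.553312
  k3 = f(1.825000, -4.069957) = -4.799356
  k4 = f(2.100000, -5.457441) = -6.060590
  w ← -2.817796 + (0.55/6)·(k1 + 2k2 + 2k3 + k4) = -5.424986
w(2.1) ≈ -5.4250

-5.4250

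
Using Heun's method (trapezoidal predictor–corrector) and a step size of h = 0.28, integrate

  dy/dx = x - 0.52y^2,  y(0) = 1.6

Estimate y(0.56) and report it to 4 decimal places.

1.2317

Heun: k1 = f(x_n, y_n); k2 = f(x_n + h, y_n + h·k1); y_{n+1} = y_n + (h/2)·(k1 + k2).
x=0.000000, y=1.600000:
  k1 = f(0.000000, 1.600000) = -1.331200
  k2 = f(0.280000, 1.227264) = -0.503212
  y ← 1.600000 + (0.28/2)·(-1.331200 + (-0.503212)) = 1.343182
x=0.280000, y=1.343182:
  k1 = f(0.280000, 1.343182) = -0.658152
  k2 = f(0.560000, 1.158900) = -0.138385
  y ← 1.343182 + (0.28/2)·(-0.658152 + (-0.138385)) = 1.231667
y(0.56) ≈ 1.2317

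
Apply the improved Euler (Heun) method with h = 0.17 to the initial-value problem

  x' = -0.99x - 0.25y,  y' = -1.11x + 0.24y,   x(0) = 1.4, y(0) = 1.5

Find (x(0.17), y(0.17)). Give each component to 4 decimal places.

Heun on (x,y): k1 = f(t_n, state_n); k2 = f(t_n + h, state_n + h·k1); state_{n+1} = state_n + (h/2)·(k1 + k2).
0.000000: (1.400000, 1.500000)
  k1 = (-1.761000, -1.194000)
  predictor → (1.100630, 1.297020)
  k2 = (-1.413879, -0.910414)
  → (1.130135, 1.321125)
(x(0.17), y(0.17)) ≈ (1.1301, 1.3211)

1.1301, 1.3211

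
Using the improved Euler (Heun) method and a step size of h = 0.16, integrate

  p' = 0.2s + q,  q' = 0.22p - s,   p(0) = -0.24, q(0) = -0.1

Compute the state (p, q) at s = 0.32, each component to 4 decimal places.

-0.2686, -0.1691

Heun on (p,q): k1 = f(s_n, state_n); k2 = f(s_n + h, state_n + h·k1); state_{n+1} = state_n + (h/2)·(k1 + k2).
0.000000: (-0.240000, -0.100000)
  k1 = (-0.100000, -0.052800)
  predictor → (-0.256000, -0.108448)
  k2 = (-0.076448, -0.216320)
  → (-0.254116, -0.121530)
0.160000: (-0.254116, -0.121530)
  k1 = (-0.089530, -0.215905)
  predictor → (-0.268441, -0.156074)
  k2 = (-0.092074, -0.379057)
  → (-0.268644, -0.169127)
(p(0.32), q(0.32)) ≈ (-0.2686, -0.1691)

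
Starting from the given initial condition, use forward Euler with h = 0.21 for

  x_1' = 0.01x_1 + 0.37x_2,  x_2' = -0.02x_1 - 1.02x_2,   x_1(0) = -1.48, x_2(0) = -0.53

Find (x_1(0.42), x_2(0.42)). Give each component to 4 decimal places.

Euler on (x_1,x_2): x_1_{n+1} = x_1_n + h·x_1', x_2_{n+1} = x_2_n + h·x_2'.
0.000000: (-1.480000, -0.530000); f=(-0.210900, 0.570200) → (-1.524289, -0.410258)
0.210000: (-1.524289, -0.410258); f=(-0.167038, 0.448949) → (-1.559367, -0.315979)
(x_1(0.42), x_2(0.42)) ≈ (-1.5594, -0.3160)

-1.5594, -0.3160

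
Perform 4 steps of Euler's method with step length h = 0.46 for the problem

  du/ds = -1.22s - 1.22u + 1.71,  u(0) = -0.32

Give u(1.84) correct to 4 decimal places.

0.2871

Euler: u_{n+1} = u_n + h·f(s_n, u_n).
s=0.000000, u=-0.320000: f=2.100400 → u ← -0.320000 + 0.46·2.100400 = 0.646184
s=0.460000, u=0.646184: f=0.360456 → u ← 0.646184 + 0.46·0.360456 = 0.811994
s=0.920000, u=0.811994: f=-0.403032 → u ← 0.811994 + 0.46·(-0.403032) = 0.626599
s=1.380000, u=0.626599: f=-0.738050 → u ← 0.626599 + 0.46·(-0.738050) = 0.287096
u(1.84) ≈ 0.2871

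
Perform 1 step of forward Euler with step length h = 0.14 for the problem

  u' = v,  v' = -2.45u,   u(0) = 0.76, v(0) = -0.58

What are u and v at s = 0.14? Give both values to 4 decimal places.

0.6788, -0.8407

Euler on (u,v): u_{n+1} = u_n + h·u', v_{n+1} = v_n + h·v'.
0.000000: (0.760000, -0.580000); f=(-0.580000, -1.862000) → (0.678800, -0.840680)
(u(0.14), v(0.14)) ≈ (0.6788, -0.8407)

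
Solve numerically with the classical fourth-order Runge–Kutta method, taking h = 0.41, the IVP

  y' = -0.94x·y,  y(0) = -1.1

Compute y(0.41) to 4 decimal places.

RK4: k1 = f(x_n, y_n); k2 = f(x_n + h/2, y_n + (h/2)·k1); k3 = f(x_n + h/2, y_n + (h/2)·k2); k4 = f(x_n + h, y_n + h·k3); y_{n+1} = y_n + (h/6)·(k1 + 2k2 + 2k3 + k4).
x=0.000000, y=-1.100000:
  k1 = f(0.000000, -1.100000) = 0.000000
  k2 = f(0.205000, -1.100000) = 0.211970
  k3 = f(0.205000, -1.056546) = 0.203596
  k4 = f(0.410000, -1.016525) = 0.391769
  y ← -1.100000 + (0.41/6)·(k1 + 2k2 + 2k3 + k4) = -1.016435
y(0.41) ≈ -1.0164

-1.0164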